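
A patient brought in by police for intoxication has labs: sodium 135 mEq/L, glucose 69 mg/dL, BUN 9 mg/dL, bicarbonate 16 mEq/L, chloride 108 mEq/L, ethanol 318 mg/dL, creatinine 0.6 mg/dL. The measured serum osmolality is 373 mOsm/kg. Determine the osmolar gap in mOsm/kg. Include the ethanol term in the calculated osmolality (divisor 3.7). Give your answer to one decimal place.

Calculated osmolality = 2·Na + glucose/18 + BUN/2.8 + ethanol/3.7
= 2·135 + 69/18 + 9/2.8 + 318/3.7
= 270 + 3.83 + 3.21 + 85.95
= 362.99 mOsm/kg ≈ 363.0 mOsm/kg
Osmolar gap = measured − calculated = 373 − 363.0 = 10.0 mOsm/kg

10.0 mOsm/kg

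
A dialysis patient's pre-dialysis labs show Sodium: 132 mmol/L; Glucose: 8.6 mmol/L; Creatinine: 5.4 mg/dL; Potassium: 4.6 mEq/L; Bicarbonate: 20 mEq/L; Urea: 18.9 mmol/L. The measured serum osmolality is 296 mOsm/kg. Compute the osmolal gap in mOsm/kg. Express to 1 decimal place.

Calculated osmolality = 2·Na + glucose + urea
= 2·132 + 8.6 + 18.9
= 264 + 8.60 + 18.90
= 291.5 mOsm/kg ≈ 291.5 mOsm/kg
Osmolar gap = measured − calculated = 296 − 291.5 = 4.5 mOsm/kg

4.5 mOsm/kg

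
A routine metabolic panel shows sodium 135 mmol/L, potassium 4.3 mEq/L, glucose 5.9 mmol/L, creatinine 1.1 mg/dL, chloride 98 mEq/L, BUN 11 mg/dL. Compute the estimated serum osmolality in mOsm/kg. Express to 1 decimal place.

Calculated osmolality = 2·Na + glucose + BUN/2.8
= 2·135 + 5.9 + 11/2.8
= 270 + 5.90 + 3.93
= 279.83 mOsm/kg

279.8 mOsm/kg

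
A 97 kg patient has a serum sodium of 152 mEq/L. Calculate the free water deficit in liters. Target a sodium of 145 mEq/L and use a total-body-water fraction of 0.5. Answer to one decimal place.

2.3 L

TBW = 0.5 · 97 = 48.5 L
Free water deficit = TBW · (Na/145 − 1)
= 48.5 · (152/145 − 1)
= 48.5 · 0.0483
= 2.34 L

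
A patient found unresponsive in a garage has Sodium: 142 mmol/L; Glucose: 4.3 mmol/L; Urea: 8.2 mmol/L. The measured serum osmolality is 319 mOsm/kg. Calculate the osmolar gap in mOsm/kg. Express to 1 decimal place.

Calculated osmolality = 2·Na + glucose + urea
= 2·142 + 4.3 + 8.2
= 284 + 4.30 + 8.20
= 296.5 mOsm/kg ≈ 296.5 mOsm/kg
Osmolar gap = measured − calculated = 319 − 296.5 = 22.5 mOsm/kg

22.5 mOsm/kg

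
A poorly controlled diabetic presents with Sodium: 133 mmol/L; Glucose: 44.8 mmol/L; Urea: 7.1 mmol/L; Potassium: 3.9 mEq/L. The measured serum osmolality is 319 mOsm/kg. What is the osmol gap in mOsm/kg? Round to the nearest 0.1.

Calculated osmolality = 2·Na + glucose + urea
= 2·133 + 44.8 + 7.1
= 266 + 44.80 + 7.10
= 317.9 mOsm/kg ≈ 317.9 mOsm/kg
Osmolar gap = measured − calculated = 319 − 317.9 = 1.1 mOsm/kg

1.1 mOsm/kg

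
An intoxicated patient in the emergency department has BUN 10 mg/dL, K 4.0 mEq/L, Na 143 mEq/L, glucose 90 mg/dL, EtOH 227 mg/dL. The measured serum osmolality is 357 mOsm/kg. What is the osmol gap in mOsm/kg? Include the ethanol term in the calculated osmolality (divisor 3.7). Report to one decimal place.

Calculated osmolality = 2·Na + glucose/18 + BUN/2.8 + ethanol/3.7
= 2·143 + 90/18 + 10/2.8 + 227/3.7
= 286 + 5 + 3.57 + 61.35
= 355.92 mOsm/kg ≈ 355.9 mOsm/kg
Osmolar gap = measured − calculated = 357 − 355.9 = 1.1 mOsm/kg

1.1 mOsm/kg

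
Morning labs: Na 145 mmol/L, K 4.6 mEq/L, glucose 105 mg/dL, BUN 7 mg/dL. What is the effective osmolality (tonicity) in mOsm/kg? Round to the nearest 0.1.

295.8 mOsm/kg

Effective osmolality excludes urea (freely permeant across cell membranes):
2·Na + glucose/18
= 2·145 + 105/18
= 290 + 5.83
= 295.83 mOsm/kg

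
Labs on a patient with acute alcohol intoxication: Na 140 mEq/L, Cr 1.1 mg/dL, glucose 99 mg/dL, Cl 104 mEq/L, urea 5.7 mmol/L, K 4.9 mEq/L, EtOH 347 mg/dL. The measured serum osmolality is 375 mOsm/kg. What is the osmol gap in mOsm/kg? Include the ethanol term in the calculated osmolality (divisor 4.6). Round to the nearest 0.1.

8.4 mOsm/kg

Calculated osmolality = 2·Na + glucose/18 + urea + ethanol/4.6
= 2·140 + 99/18 + 5.7 + 347/4.6
= 280 + 5.50 + 5.70 + 75.43
= 366.63 mOsm/kg ≈ 366.6 mOsm/kg
Osmolar gap = measured − calculated = 375 − 366.6 = 8.4 mOsm/kg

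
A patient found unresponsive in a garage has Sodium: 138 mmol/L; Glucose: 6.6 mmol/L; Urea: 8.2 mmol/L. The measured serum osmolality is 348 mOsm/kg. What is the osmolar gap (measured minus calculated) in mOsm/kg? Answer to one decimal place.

57.2 mOsm/kg

Calculated osmolality = 2·Na + glucose + urea
= 2·138 + 6.6 + 8.2
= 276 + 6.60 + 8.20
= 290.8 mOsm/kg ≈ 290.8 mOsm/kg
Osmolar gap = measured − calculated = 348 − 290.8 = 57.2 mOsm/kg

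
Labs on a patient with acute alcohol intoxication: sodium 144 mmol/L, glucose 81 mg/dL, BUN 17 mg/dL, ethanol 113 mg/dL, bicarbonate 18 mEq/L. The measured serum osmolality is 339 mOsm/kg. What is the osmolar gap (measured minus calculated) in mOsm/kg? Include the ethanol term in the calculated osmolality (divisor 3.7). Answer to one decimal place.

Calculated osmolality = 2·Na + glucose/18 + BUN/2.8 + ethanol/3.7
= 2·144 + 81/18 + 17/2.8 + 113/3.7
= 288 + 4.50 + 6.07 + 30.54
= 329.11 mOsm/kg ≈ 329.1 mOsm/kg
Osmolar gap = measured − calculated = 339 − 329.1 = 9.9 mOsm/kg

9.9 mOsm/kg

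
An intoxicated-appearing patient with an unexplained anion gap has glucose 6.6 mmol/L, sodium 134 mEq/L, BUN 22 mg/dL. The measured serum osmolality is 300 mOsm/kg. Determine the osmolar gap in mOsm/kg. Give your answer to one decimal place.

17.5 mOsm/kg

Calculated osmolality = 2·Na + glucose + BUN/2.8
= 2·134 + 6.6 + 22/2.8
= 268 + 6.60 + 7.86
= 282.46 mOsm/kg ≈ 282.5 mOsm/kg
Osmolar gap = measured − calculated = 300 − 282.5 = 17.5 mOsm/kg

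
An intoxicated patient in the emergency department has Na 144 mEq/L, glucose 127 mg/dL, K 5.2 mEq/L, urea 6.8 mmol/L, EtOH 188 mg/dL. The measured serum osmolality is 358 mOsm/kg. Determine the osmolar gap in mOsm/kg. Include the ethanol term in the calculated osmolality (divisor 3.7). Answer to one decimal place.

Calculated osmolality = 2·Na + glucose/18 + urea + ethanol/3.7
= 2·144 + 127/18 + 6.8 + 188/3.7
= 288 + 7.06 + 6.80 + 50.81
= 352.67 mOsm/kg ≈ 352.7 mOsm/kg
Osmolar gap = measured − calculated = 358 − 352.7 = 5.3 mOsm/kg

5.3 mOsm/kg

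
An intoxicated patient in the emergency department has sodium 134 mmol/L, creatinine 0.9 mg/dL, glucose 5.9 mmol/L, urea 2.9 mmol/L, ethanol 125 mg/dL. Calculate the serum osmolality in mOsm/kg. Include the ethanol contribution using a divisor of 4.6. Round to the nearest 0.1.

Calculated osmolality = 2·Na + glucose + urea + ethanol/4.6
= 2·134 + 5.9 + 2.9 + 125/4.6
= 268 + 5.90 + 2.90 + 27.17
= 303.97 mOsm/kg

304.0 mOsm/kg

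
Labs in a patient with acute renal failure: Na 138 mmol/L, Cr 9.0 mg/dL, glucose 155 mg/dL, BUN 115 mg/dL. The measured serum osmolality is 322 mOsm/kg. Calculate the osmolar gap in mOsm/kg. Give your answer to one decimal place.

Calculated osmolality = 2·Na + glucose/18 + BUN/2.8
= 2·138 + 155/18 + 115/2.8
= 276 + 8.61 + 41.07
= 325.68 mOsm/kg ≈ 325.7 mOsm/kg
Osmolar gap = measured − calculated = 322 − 325.7 = -3.7 mOsm/kg

-3.7 mOsm/kg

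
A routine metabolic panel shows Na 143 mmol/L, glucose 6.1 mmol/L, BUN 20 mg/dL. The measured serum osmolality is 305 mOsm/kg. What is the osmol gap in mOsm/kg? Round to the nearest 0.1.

5.8 mOsm/kg

Calculated osmolality = 2·Na + glucose + BUN/2.8
= 2·143 + 6.1 + 20/2.8
= 286 + 6.10 + 7.14
= 299.24 mOsm/kg ≈ 299.2 mOsm/kg
Osmolar gap = measured − calculated = 305 − 299.2 = 5.8 mOsm/kg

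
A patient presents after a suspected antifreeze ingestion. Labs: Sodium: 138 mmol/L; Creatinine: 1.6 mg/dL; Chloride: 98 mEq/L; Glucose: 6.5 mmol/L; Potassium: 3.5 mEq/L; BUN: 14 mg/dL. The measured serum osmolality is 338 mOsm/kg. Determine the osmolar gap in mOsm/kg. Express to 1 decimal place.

Calculated osmolality = 2·Na + glucose + BUN/2.8
= 2·138 + 6.5 + 14/2.8
= 276 + 6.50 + 5
= 287.5 mOsm/kg ≈ 287.5 mOsm/kg
Osmolar gap = measured − calculated = 338 − 287.5 = 50.5 mOsm/kg

50.5 mOsm/kg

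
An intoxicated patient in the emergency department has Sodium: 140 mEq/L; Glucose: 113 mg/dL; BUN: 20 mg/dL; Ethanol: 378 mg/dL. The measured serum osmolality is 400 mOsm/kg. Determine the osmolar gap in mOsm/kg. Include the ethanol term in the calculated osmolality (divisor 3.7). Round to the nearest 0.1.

4.4 mOsm/kg

Calculated osmolality = 2·Na + glucose/18 + BUN/2.8 + ethanol/3.7
= 2·140 + 113/18 + 20/2.8 + 378/3.7
= 280 + 6.28 + 7.14 + 102.16
= 395.58 mOsm/kg ≈ 395.6 mOsm/kg
Osmolar gap = measured − calculated = 400 − 395.6 = 4.4 mOsm/kg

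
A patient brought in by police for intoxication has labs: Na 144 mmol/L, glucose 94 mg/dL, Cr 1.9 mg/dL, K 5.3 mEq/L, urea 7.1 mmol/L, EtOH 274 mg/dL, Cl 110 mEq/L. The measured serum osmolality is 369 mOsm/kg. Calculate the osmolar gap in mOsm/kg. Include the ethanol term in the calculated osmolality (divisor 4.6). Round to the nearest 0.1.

9.1 mOsm/kg

Calculated osmolality = 2·Na + glucose/18 + urea + ethanol/4.6
= 2·144 + 94/18 + 7.1 + 274/4.6
= 288 + 5.22 + 7.10 + 59.57
= 359.89 mOsm/kg ≈ 359.9 mOsm/kg
Osmolar gap = measured − calculated = 369 − 359.9 = 9.1 mOsm/kg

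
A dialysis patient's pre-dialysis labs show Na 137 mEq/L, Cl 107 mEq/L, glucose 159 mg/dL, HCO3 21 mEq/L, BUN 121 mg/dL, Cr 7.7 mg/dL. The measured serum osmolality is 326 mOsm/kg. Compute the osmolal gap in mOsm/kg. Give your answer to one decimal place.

Calculated osmolality = 2·Na + glucose/18 + BUN/2.8
= 2·137 + 159/18 + 121/2.8
= 274 + 8.83 + 43.21
= 326.04 mOsm/kg ≈ 326.0 mOsm/kg
Osmolar gap = measured − calculated = 326 − 326.0 = 0.0 mOsm/kg

0.0 mOsm/kg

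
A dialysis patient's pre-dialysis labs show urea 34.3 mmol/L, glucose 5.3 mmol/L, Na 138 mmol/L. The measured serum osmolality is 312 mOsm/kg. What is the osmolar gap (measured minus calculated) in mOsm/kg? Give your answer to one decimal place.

Calculated osmolality = 2·Na + glucose + urea
= 2·138 + 5.3 + 34.3
= 276 + 5.30 + 34.30
= 315.6 mOsm/kg ≈ 315.6 mOsm/kg
Osmolar gap = measured − calculated = 312 − 315.6 = -3.6 mOsm/kg

-3.6 mOsm/kg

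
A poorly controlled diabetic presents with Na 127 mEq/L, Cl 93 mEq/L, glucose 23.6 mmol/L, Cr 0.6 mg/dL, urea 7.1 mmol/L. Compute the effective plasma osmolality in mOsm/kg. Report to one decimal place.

Effective osmolality excludes urea (freely permeant across cell membranes):
2·Na + glucose
= 2·127 + 23.6
= 254 + 23.6
= 277.6 mOsm/kg

277.6 mOsm/kg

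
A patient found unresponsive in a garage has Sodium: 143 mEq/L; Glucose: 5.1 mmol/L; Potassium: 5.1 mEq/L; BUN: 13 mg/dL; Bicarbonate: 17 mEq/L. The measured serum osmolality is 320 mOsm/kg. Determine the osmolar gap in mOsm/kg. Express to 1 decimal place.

24.3 mOsm/kg

Calculated osmolality = 2·Na + glucose + BUN/2.8
= 2·143 + 5.1 + 13/2.8
= 286 + 5.10 + 4.64
= 295.74 mOsm/kg ≈ 295.7 mOsm/kg
Osmolar gap = measured − calculated = 320 − 295.7 = 24.3 mOsm/kg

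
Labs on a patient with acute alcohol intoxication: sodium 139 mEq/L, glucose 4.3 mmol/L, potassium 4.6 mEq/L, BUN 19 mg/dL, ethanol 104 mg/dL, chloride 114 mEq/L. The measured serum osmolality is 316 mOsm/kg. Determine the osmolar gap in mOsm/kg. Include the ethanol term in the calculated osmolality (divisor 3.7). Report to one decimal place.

Calculated osmolality = 2·Na + glucose + BUN/2.8 + ethanol/3.7
= 2·139 + 4.3 + 19/2.8 + 104/3.7
= 278 + 4.30 + 6.79 + 28.11
= 317.2 mOsm/kg ≈ 317.2 mOsm/kg
Osmolar gap = measured − calculated = 316 − 317.2 = -1.2 mOsm/kg

-1.2 mOsm/kg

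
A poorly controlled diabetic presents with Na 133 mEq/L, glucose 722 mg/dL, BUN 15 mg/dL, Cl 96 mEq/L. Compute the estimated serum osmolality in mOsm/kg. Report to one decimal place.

311.5 mOsm/kg

Calculated osmolality = 2·Na + glucose/18 + BUN/2.8
= 2·133 + 722/18 + 15/2.8
= 266 + 40.11 + 5.36
= 311.47 mOsm/kg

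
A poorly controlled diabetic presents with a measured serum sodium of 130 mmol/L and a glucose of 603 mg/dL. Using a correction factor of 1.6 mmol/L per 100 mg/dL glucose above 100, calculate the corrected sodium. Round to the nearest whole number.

Corrected Na = measured Na + 1.6 · (glucose − 100)/100
= 130 + 1.6 · (603 − 100)/100
= 130 + 8
= 138 mmol/L

138 mmol/L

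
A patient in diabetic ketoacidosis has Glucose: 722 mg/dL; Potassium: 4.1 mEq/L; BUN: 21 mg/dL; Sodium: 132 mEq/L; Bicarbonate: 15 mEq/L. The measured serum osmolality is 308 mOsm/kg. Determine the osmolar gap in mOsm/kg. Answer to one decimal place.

Calculated osmolality = 2·Na + glucose/18 + BUN/2.8
= 2·132 + 722/18 + 21/2.8
= 264 + 40.11 + 7.50
= 311.61 mOsm/kg ≈ 311.6 mOsm/kg
Osmolar gap = measured − calculated = 308 − 311.6 = -3.6 mOsm/kg

-3.6 mOsm/kg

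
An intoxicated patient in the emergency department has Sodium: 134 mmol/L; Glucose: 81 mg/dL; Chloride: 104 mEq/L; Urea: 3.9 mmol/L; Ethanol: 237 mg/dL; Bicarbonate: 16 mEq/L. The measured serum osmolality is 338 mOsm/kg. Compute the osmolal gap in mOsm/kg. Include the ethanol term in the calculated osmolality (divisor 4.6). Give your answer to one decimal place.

Calculated osmolality = 2·Na + glucose/18 + urea + ethanol/4.6
= 2·134 + 81/18 + 3.9 + 237/4.6
= 268 + 4.50 + 3.90 + 51.52
= 327.92 mOsm/kg ≈ 327.9 mOsm/kg
Osmolar gap = measured − calculated = 338 − 327.9 = 10.1 mOsm/kg

10.1 mOsm/kg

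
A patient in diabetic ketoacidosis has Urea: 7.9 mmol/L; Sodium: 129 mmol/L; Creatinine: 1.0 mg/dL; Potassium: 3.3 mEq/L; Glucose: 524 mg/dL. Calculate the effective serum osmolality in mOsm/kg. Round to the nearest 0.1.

287.1 mOsm/kg

Effective osmolality excludes urea (freely permeant across cell membranes):
2·Na + glucose/18
= 2·129 + 524/18
= 258 + 29.11
= 287.11 mOsm/kg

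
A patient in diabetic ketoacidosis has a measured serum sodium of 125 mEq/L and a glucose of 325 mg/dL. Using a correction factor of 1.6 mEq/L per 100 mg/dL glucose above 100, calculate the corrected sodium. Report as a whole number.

129 mEq/L

Corrected Na = measured Na + 1.6 · (glucose − 100)/100
= 125 + 1.6 · (325 − 100)/100
= 125 + 3.6
= 128.6 mEq/L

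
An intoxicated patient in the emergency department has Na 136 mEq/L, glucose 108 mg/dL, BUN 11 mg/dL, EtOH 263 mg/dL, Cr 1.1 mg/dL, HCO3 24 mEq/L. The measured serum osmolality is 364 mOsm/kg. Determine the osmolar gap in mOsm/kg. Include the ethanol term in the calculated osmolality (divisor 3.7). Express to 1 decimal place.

Calculated osmolality = 2·Na + glucose/18 + BUN/2.8 + ethanol/3.7
= 2·136 + 108/18 + 11/2.8 + 263/3.7
= 272 + 6 + 3.93 + 71.08
= 353.01 mOsm/kg ≈ 353.0 mOsm/kg
Osmolar gap = measured − calculated = 364 − 353.0 = 11.0 mOsm/kg

11.0 mOsm/kg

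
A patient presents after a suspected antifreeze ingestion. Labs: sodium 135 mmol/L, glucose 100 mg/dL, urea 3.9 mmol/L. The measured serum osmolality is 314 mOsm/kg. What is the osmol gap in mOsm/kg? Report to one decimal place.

Calculated osmolality = 2·Na + glucose/18 + urea
= 2·135 + 100/18 + 3.9
= 270 + 5.56 + 3.90
= 279.46 mOsm/kg ≈ 279.5 mOsm/kg
Osmolar gap = measured − calculated = 314 − 279.5 = 34.5 mOsm/kg

34.5 mOsm/kg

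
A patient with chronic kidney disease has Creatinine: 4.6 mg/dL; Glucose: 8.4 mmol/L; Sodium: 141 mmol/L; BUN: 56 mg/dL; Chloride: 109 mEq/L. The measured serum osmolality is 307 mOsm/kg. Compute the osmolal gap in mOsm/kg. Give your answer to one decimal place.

Calculated osmolality = 2·Na + glucose + BUN/2.8
= 2·141 + 8.4 + 56/2.8
= 282 + 8.40 + 20
= 310.4 mOsm/kg ≈ 310.4 mOsm/kg
Osmolar gap = measured − calculated = 307 − 310.4 = -3.4 mOsm/kg

-3.4 mOsm/kg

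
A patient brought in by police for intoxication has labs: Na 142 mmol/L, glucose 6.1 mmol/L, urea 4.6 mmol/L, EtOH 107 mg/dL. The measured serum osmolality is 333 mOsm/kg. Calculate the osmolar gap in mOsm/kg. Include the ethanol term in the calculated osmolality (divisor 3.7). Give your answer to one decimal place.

9.4 mOsm/kg

Calculated osmolality = 2·Na + glucose + urea + ethanol/3.7
= 2·142 + 6.1 + 4.6 + 107/3.7
= 284 + 6.10 + 4.60 + 28.92
= 323.62 mOsm/kg ≈ 323.6 mOsm/kg
Osmolar gap = measured − calculated = 333 − 323.6 = 9.4 mOsm/kg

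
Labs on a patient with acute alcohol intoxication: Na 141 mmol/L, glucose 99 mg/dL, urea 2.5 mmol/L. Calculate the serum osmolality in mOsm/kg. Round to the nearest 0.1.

Calculated osmolality = 2·Na + glucose/18 + urea
= 2·141 + 99/18 + 2.5
= 282 + 5.50 + 2.50
= 290 mOsm/kg

290.0 mOsm/kg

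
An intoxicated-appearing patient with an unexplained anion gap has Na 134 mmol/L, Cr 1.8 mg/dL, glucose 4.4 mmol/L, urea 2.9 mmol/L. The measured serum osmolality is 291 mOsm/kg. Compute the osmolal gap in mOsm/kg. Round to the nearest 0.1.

15.7 mOsm/kg

Calculated osmolality = 2·Na + glucose + urea
= 2·134 + 4.4 + 2.9
= 268 + 4.40 + 2.90
= 275.3 mOsm/kg ≈ 275.3 mOsm/kg
Osmolar gap = measured − calculated = 291 − 275.3 = 15.7 mOsm/kg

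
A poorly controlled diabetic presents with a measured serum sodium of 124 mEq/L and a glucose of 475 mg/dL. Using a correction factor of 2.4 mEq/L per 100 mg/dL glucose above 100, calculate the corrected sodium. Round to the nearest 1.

Corrected Na = measured Na + 2.4 · (glucose − 100)/100
= 124 + 2.4 · (475 − 100)/100
= 124 + 9
= 133 mEq/L

133 mEq/L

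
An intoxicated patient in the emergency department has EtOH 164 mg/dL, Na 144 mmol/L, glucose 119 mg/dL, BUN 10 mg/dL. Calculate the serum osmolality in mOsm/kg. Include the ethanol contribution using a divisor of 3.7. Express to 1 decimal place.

342.5 mOsm/kg

Calculated osmolality = 2·Na + glucose/18 + BUN/2.8 + ethanol/3.7
= 2·144 + 119/18 + 10/2.8 + 164/3.7
= 288 + 6.61 + 3.57 + 44.32
= 342.5 mOsm/kg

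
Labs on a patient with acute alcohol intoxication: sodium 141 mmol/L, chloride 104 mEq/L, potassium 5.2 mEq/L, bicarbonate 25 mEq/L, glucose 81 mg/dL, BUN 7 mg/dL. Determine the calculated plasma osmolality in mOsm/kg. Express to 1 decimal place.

289.0 mOsm/kg

Calculated osmolality = 2·Na + glucose/18 + BUN/2.8
= 2·141 + 81/18 + 7/2.8
= 282 + 4.50 + 2.50
= 289 mOsm/kg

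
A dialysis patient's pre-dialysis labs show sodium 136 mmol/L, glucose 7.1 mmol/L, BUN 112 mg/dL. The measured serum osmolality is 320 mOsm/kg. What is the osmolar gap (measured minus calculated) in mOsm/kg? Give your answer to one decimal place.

0.9 mOsm/kg

Calculated osmolality = 2·Na + glucose + BUN/2.8
= 2·136 + 7.1 + 112/2.8
= 272 + 7.10 + 40
= 319.1 mOsm/kg ≈ 319.1 mOsm/kg
Osmolar gap = measured − calculated = 320 − 319.1 = 0.9 mOsm/kg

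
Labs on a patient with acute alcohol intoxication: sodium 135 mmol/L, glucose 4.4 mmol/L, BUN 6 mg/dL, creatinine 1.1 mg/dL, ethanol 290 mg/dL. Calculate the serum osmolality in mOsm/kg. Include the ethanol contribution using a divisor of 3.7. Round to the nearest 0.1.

Calculated osmolality = 2·Na + glucose + BUN/2.8 + ethanol/3.7
= 2·135 + 4.4 + 6/2.8 + 290/3.7
= 270 + 4.40 + 2.14 + 78.38
= 354.92 mOsm/kg

354.9 mOsm/kg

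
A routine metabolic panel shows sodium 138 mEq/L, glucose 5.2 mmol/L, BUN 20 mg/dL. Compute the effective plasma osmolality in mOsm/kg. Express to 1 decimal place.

281.2 mOsm/kg

Effective osmolality excludes urea (freely permeant across cell membranes):
2·Na + glucose
= 2·138 + 5.2
= 276 + 5.2
= 281.2 mOsm/kg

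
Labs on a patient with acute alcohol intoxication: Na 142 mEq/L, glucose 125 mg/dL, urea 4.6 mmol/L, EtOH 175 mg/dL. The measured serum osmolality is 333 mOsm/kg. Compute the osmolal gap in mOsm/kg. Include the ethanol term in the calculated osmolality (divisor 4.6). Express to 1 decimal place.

Calculated osmolality = 2·Na + glucose/18 + urea + ethanol/4.6
= 2·142 + 125/18 + 4.6 + 175/4.6
= 284 + 6.94 + 4.60 + 38.04
= 333.58 mOsm/kg ≈ 333.6 mOsm/kg
Osmolar gap = measured − calculated = 333 − 333.6 = -0.6 mOsm/kg

-0.6 mOsm/kg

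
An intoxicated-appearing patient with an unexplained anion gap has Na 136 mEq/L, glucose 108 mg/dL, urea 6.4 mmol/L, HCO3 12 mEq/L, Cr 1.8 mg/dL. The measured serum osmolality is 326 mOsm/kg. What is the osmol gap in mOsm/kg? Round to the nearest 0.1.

41.6 mOsm/kg

Calculated osmolality = 2·Na + glucose/18 + urea
= 2·136 + 108/18 + 6.4
= 272 + 6 + 6.40
= 284.4 mOsm/kg ≈ 284.4 mOsm/kg
Osmolar gap = measured − calculated = 326 − 284.4 = 41.6 mOsm/kg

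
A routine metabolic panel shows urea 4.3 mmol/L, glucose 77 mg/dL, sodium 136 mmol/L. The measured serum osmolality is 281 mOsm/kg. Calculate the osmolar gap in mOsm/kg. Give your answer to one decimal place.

0.4 mOsm/kg

Calculated osmolality = 2·Na + glucose/18 + urea
= 2·136 + 77/18 + 4.3
= 272 + 4.28 + 4.30
= 280.58 mOsm/kg ≈ 280.6 mOsm/kg
Osmolar gap = measured − calculated = 281 − 280.6 = 0.4 mOsm/kg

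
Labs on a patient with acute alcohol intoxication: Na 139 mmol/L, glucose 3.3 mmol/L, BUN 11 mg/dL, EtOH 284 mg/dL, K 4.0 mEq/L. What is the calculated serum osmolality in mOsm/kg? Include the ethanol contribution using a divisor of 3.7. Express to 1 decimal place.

Calculated osmolality = 2·Na + glucose + BUN/2.8 + ethanol/3.7
= 2·139 + 3.3 + 11/2.8 + 284/3.7
= 278 + 3.30 + 3.93 + 76.76
= 361.99 mOsm/kg

362.0 mOsm/kg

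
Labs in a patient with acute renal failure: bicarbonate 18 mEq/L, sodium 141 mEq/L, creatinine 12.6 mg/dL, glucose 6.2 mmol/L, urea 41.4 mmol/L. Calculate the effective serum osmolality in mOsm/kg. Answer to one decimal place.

Effective osmolality excludes urea (freely permeant across cell membranes):
2·Na + glucose
= 2·141 + 6.2
= 282 + 6.2
= 288.2 mOsm/kg

288.2 mOsm/kg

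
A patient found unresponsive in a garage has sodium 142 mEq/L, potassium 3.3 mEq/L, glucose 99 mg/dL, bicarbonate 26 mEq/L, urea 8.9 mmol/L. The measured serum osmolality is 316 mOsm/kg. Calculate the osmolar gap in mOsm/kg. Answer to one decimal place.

Calculated osmolality = 2·Na + glucose/18 + urea
= 2·142 + 99/18 + 8.9
= 284 + 5.50 + 8.90
= 298.4 mOsm/kg ≈ 298.4 mOsm/kg
Osmolar gap = measured − calculated = 316 − 298.4 = 17.6 mOsm/kg

17.6 mOsm/kg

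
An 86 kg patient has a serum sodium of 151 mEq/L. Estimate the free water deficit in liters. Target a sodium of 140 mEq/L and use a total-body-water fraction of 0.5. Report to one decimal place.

TBW = 0.5 · 86 = 43 L
Free water deficit = TBW · (Na/140 − 1)
= 43 · (151/140 − 1)
= 43 · 0.0786
= 3.38 L

3.4 L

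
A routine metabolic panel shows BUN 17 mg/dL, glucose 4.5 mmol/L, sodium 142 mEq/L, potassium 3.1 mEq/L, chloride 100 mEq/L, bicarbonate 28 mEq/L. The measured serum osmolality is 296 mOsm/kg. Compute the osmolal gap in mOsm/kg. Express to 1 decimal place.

Calculated osmolality = 2·Na + glucose + BUN/2.8
= 2·142 + 4.5 + 17/2.8
= 284 + 4.50 + 6.07
= 294.57 mOsm/kg ≈ 294.6 mOsm/kg
Osmolar gap = measured − calculated = 296 − 294.6 = 1.4 mOsm/kg

1.4 mOsm/kg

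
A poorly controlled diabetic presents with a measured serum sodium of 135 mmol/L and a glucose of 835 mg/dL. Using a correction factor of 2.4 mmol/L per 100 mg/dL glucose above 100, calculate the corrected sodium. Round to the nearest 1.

153 mmol/L

Corrected Na = measured Na + 2.4 · (glucose − 100)/100
= 135 + 2.4 · (835 − 100)/100
= 135 + 17.6
= 152.6 mmol/L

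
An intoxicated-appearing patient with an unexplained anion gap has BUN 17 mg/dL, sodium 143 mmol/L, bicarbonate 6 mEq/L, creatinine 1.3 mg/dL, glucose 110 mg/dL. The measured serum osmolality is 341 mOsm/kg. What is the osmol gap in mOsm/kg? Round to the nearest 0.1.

Calculated osmolality = 2·Na + glucose/18 + BUN/2.8
= 2·143 + 110/18 + 17/2.8
= 286 + 6.11 + 6.07
= 298.18 mOsm/kg ≈ 298.2 mOsm/kg
Osmolar gap = measured − calculated = 341 − 298.2 = 42.8 mOsm/kg

42.8 mOsm/kg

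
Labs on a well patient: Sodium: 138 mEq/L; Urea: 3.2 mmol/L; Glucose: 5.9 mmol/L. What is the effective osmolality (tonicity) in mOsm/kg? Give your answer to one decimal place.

281.9 mOsm/kg

Effective osmolality excludes urea (freely permeant across cell membranes):
2·Na + glucose
= 2·138 + 5.9
= 276 + 5.9
= 281.9 mOsm/kg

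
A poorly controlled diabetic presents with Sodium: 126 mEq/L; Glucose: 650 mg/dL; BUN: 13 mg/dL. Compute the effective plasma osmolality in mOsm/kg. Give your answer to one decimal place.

288.1 mOsm/kg

Effective osmolality excludes urea (freely permeant across cell membranes):
2·Na + glucose/18
= 2·126 + 650/18
= 252 + 36.11
= 288.11 mOsm/kg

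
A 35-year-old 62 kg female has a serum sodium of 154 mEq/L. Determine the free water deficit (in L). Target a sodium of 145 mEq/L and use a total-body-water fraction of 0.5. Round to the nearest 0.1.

1.9 L

TBW = 0.5 · 62 = 31 L
Free water deficit = TBW · (Na/145 − 1)
= 31 · (154/145 − 1)
= 31 · 0.0621
= 1.93 L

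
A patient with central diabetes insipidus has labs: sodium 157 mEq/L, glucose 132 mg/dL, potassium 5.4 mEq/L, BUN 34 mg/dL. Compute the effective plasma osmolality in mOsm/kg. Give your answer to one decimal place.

321.3 mOsm/kg

Effective osmolality excludes urea (freely permeant across cell membranes):
2·Na + glucose/18
= 2·157 + 132/18
= 314 + 7.33
= 321.33 mOsm/kg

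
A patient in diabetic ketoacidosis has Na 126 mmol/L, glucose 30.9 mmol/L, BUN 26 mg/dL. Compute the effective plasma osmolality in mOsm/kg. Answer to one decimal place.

Effective osmolality excludes urea (freely permeant across cell membranes):
2·Na + glucose
= 2·126 + 30.9
= 252 + 30.9
= 282.9 mOsm/kg

282.9 mOsm/kg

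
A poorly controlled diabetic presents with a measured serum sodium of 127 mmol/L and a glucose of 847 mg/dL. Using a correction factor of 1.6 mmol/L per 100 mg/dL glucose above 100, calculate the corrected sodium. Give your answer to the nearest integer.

139 mmol/L

Corrected Na = measured Na + 1.6 · (glucose − 100)/100
= 127 + 1.6 · (847 − 100)/100
= 127 + 12
= 139 mmol/L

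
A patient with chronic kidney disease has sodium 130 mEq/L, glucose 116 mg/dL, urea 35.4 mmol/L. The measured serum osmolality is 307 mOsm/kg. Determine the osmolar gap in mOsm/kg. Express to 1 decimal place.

5.2 mOsm/kg

Calculated osmolality = 2·Na + glucose/18 + urea
= 2·130 + 116/18 + 35.4
= 260 + 6.44 + 35.40
= 301.84 mOsm/kg ≈ 301.8 mOsm/kg
Osmolar gap = measured − calculated = 307 − 301.8 = 5.2 mOsm/kg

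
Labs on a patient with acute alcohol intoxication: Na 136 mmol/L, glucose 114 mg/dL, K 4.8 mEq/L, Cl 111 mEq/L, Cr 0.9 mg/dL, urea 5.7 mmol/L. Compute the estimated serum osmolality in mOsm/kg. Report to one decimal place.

Calculated osmolality = 2·Na + glucose/18 + urea
= 2·136 + 114/18 + 5.7
= 272 + 6.33 + 5.70
= 284.03 mOsm/kg

284.0 mOsm/kg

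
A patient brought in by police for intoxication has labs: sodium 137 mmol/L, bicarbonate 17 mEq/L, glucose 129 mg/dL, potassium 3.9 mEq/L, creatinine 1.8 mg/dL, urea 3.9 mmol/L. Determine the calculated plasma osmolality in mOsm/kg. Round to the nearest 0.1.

Calculated osmolality = 2·Na + glucose/18 + urea
= 2·137 + 129/18 + 3.9
= 274 + 7.17 + 3.90
= 285.07 mOsm/kg

285.1 mOsm/kg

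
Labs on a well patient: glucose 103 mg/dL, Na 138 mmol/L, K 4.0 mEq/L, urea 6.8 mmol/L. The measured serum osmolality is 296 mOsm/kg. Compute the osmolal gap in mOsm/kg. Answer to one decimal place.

Calculated osmolality = 2·Na + glucose/18 + urea
= 2·138 + 103/18 + 6.8
= 276 + 5.72 + 6.80
= 288.52 mOsm/kg ≈ 288.5 mOsm/kg
Osmolar gap = measured − calculated = 296 − 288.5 = 7.5 mOsm/kg

7.5 mOsm/kg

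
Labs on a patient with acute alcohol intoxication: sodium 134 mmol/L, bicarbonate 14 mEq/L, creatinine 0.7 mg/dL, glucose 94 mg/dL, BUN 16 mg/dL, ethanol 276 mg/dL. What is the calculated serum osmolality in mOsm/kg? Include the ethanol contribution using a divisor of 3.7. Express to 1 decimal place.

353.5 mOsm/kg

Calculated osmolality = 2·Na + glucose/18 + BUN/2.8 + ethanol/3.7
= 2·134 + 94/18 + 16/2.8 + 276/3.7
= 268 + 5.22 + 5.71 + 74.59
= 353.52 mOsm/kg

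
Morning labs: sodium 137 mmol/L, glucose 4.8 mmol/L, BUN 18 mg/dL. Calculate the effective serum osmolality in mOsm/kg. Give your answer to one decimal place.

Effective osmolality excludes urea (freely permeant across cell membranes):
2·Na + glucose
= 2·137 + 4.8
= 274 + 4.8
= 278.8 mOsm/kg

278.8 mOsm/kg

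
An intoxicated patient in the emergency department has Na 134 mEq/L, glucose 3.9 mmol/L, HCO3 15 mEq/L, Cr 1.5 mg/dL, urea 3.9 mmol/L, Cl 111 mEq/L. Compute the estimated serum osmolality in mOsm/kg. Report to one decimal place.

275.8 mOsm/kg

Calculated osmolality = 2·Na + glucose + urea
= 2·134 + 3.9 + 3.9
= 268 + 3.90 + 3.90
= 275.8 mOsm/kg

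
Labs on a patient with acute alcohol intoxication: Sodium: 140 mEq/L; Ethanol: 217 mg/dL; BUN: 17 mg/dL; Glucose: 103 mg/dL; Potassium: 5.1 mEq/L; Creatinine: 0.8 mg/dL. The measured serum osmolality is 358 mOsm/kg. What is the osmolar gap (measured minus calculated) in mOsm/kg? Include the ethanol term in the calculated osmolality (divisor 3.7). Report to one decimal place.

Calculated osmolality = 2·Na + glucose/18 + BUN/2.8 + ethanol/3.7
= 2·140 + 103/18 + 17/2.8 + 217/3.7
= 280 + 5.72 + 6.07 + 58.65
= 350.44 mOsm/kg ≈ 350.4 mOsm/kg
Osmolar gap = measured − calculated = 358 − 350.4 = 7.6 mOsm/kg

7.6 mOsm/kg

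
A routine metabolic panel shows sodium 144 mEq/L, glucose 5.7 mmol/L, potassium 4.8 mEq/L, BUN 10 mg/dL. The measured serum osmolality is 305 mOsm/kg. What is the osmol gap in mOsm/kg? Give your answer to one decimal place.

Calculated osmolality = 2·Na + glucose + BUN/2.8
= 2·144 + 5.7 + 10/2.8
= 288 + 5.70 + 3.57
= 297.27 mOsm/kg ≈ 297.3 mOsm/kg
Osmolar gap = measured − calculated = 305 − 297.3 = 7.7 mOsm/kg

7.7 mOsm/kg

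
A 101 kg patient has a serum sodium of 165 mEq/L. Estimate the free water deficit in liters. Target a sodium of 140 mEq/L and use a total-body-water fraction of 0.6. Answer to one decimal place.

10.8 L

TBW = 0.6 · 101 = 60.6 L
Free water deficit = TBW · (Na/140 − 1)
= 60.6 · (165/140 − 1)
= 60.6 · 0.1786
= 10.82 L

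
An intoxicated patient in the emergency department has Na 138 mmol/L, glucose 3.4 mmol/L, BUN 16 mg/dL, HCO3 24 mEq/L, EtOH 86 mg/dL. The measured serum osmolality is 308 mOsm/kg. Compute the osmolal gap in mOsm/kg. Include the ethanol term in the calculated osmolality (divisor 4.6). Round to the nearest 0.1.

Calculated osmolality = 2·Na + glucose + BUN/2.8 + ethanol/4.6
= 2·138 + 3.4 + 16/2.8 + 86/4.6
= 276 + 3.40 + 5.71 + 18.70
= 303.81 mOsm/kg ≈ 303.8 mOsm/kg
Osmolar gap = measured − calculated = 308 − 303.8 = 4.2 mOsm/kg

4.2 mOsm/kg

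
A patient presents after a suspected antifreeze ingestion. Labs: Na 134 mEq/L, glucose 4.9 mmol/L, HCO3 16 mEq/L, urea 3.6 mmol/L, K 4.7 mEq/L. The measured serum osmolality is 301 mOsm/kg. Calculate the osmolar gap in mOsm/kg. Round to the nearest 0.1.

24.5 mOsm/kg

Calculated osmolality = 2·Na + glucose + urea
= 2·134 + 4.9 + 3.6
= 268 + 4.90 + 3.60
= 276.5 mOsm/kg ≈ 276.5 mOsm/kg
Osmolar gap = measured − calculated = 301 − 276.5 = 24.5 mOsm/kg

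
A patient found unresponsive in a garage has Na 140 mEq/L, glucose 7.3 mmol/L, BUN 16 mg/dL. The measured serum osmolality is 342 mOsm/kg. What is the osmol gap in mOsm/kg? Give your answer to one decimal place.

Calculated osmolality = 2·Na + glucose + BUN/2.8
= 2·140 + 7.3 + 16/2.8
= 280 + 7.30 + 5.71
= 293.01 mOsm/kg ≈ 293.0 mOsm/kg
Osmolar gap = measured − calculated = 342 − 293.0 = 49.0 mOsm/kg

49.0 mOsm/kg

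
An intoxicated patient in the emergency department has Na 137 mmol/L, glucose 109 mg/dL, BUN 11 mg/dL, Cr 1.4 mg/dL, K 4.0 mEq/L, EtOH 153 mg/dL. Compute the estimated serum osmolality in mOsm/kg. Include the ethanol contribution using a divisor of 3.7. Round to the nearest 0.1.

325.3 mOsm/kg

Calculated osmolality = 2·Na + glucose/18 + BUN/2.8 + ethanol/3.7
= 2·137 + 109/18 + 11/2.8 + 153/3.7
= 274 + 6.06 + 3.93 + 41.35
= 325.34 mOsm/kg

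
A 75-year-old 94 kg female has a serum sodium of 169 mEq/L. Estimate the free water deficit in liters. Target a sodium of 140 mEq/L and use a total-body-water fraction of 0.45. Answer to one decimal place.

8.8 L

TBW = 0.45 · 94 = 42.3 L
Free water deficit = TBW · (Na/140 − 1)
= 42.3 · (169/140 − 1)
= 42.3 · 0.2071
= 8.76 L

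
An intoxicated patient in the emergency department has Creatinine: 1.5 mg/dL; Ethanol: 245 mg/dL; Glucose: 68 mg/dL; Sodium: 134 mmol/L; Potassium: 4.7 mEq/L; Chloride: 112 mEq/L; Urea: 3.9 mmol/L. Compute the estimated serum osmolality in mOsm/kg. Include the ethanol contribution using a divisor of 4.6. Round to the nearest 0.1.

328.9 mOsm/kg

Calculated osmolality = 2·Na + glucose/18 + urea + ethanol/4.6
= 2·134 + 68/18 + 3.9 + 245/4.6
= 268 + 3.78 + 3.90 + 53.26
= 328.94 mOsm/kg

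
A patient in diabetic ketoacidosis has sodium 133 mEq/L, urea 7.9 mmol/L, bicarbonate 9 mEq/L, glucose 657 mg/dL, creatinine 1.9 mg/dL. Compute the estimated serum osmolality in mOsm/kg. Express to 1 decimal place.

Calculated osmolality = 2·Na + glucose/18 + urea
= 2·133 + 657/18 + 7.9
= 266 + 36.50 + 7.90
= 310.4 mOsm/kg

310.4 mOsm/kg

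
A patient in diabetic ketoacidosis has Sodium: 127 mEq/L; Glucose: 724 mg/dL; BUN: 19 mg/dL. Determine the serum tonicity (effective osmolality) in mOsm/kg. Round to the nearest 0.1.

Effective osmolality excludes urea (freely permeant across cell membranes):
2·Na + glucose/18
= 2·127 + 724/18
= 254 + 40.22
= 294.22 mOsm/kg

294.2 mOsm/kg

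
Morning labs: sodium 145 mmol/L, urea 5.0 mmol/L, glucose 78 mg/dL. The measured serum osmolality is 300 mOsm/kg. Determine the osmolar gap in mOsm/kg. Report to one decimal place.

Calculated osmolality = 2·Na + glucose/18 + urea
= 2·145 + 78/18 + 5
= 290 + 4.33 + 5
= 299.33 mOsm/kg ≈ 299.3 mOsm/kg
Osmolar gap = measured − calculated = 300 − 299.3 = 0.7 mOsm/kg

0.7 mOsm/kg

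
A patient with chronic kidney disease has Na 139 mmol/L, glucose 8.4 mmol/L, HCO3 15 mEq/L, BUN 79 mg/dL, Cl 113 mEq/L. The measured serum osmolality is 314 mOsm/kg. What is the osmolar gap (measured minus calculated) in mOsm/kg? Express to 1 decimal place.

Calculated osmolality = 2·Na + glucose + BUN/2.8
= 2·139 + 8.4 + 79/2.8
= 278 + 8.40 + 28.21
= 314.61 mOsm/kg ≈ 314.6 mOsm/kg
Osmolar gap = measured − calculated = 314 − 314.6 = -0.6 mOsm/kg

-0.6 mOsm/kg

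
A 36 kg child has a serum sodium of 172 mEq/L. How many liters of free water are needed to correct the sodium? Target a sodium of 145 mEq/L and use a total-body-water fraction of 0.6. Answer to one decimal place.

TBW = 0.6 · 36 = 21.6 L
Free water deficit = TBW · (Na/145 − 1)
= 21.6 · (172/145 − 1)
= 21.6 · 0.1862
= 4.02 L

4.0 L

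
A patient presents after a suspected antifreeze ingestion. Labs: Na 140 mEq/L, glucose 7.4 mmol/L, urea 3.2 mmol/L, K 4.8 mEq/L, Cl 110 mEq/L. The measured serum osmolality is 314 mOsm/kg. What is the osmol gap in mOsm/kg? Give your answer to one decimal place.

23.4 mOsm/kg

Calculated osmolality = 2·Na + glucose + urea
= 2·140 + 7.4 + 3.2
= 280 + 7.40 + 3.20
= 290.6 mOsm/kg ≈ 290.6 mOsm/kg
Osmolar gap = measured − calculated = 314 − 290.6 = 23.4 mOsm/kg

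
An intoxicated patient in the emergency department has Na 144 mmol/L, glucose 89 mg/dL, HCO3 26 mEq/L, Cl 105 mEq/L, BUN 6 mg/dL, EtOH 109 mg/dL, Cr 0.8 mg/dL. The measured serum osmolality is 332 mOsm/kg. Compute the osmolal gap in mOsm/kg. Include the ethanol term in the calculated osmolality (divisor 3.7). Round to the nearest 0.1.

7.5 mOsm/kg

Calculated osmolality = 2·Na + glucose/18 + BUN/2.8 + ethanol/3.7
= 2·144 + 89/18 + 6/2.8 + 109/3.7
= 288 + 4.94 + 2.14 + 29.46
= 324.54 mOsm/kg ≈ 324.5 mOsm/kg
Osmolar gap = measured − calculated = 332 − 324.5 = 7.5 mOsm/kg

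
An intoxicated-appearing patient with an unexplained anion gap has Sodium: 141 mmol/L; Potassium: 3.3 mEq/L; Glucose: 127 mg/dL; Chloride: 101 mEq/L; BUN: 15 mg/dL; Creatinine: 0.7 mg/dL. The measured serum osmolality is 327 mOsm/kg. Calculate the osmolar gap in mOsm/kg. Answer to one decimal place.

32.6 mOsm/kg

Calculated osmolality = 2·Na + glucose/18 + BUN/2.8
= 2·141 + 127/18 + 15/2.8
= 282 + 7.06 + 5.36
= 294.42 mOsm/kg ≈ 294.4 mOsm/kg
Osmolar gap = measured − calculated = 327 − 294.4 = 32.6 mOsm/kg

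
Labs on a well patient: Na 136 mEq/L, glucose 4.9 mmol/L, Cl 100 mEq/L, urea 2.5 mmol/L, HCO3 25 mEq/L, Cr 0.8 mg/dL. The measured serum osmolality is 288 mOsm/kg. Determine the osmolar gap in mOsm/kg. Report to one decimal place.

Calculated osmolality = 2·Na + glucose + urea
= 2·136 + 4.9 + 2.5
= 272 + 4.90 + 2.50
= 279.4 mOsm/kg ≈ 279.4 mOsm/kg
Osmolar gap = measured − calculated = 288 − 279.4 = 8.6 mOsm/kg

8.6 mOsm/kg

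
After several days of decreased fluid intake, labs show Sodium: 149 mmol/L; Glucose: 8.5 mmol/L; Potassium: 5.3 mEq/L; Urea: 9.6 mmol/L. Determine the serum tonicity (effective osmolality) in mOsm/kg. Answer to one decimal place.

Effective osmolality excludes urea (freely permeant across cell membranes):
2·Na + glucose
= 2·149 + 8.5
= 298 + 8.5
= 306.5 mOsm/kg

306.5 mOsm/kg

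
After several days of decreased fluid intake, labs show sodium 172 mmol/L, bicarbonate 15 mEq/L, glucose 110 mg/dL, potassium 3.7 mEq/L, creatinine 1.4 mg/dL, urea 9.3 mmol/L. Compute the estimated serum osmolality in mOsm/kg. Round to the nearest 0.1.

Calculated osmolality = 2·Na + glucose/18 + urea
= 2·172 + 110/18 + 9.3
= 344 + 6.11 + 9.30
= 359.41 mOsm/kg

359.4 mOsm/kg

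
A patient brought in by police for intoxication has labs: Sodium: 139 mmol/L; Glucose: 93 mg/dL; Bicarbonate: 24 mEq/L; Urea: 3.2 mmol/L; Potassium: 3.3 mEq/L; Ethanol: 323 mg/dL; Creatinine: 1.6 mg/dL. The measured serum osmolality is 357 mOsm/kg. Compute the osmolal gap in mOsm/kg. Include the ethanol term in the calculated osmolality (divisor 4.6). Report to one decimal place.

0.4 mOsm/kg

Calculated osmolality = 2·Na + glucose/18 + urea + ethanol/4.6
= 2·139 + 93/18 + 3.2 + 323/4.6
= 278 + 5.17 + 3.20 + 70.22
= 356.59 mOsm/kg ≈ 356.6 mOsm/kg
Osmolar gap = measured − calculated = 357 − 356.6 = 0.4 mOsm/kg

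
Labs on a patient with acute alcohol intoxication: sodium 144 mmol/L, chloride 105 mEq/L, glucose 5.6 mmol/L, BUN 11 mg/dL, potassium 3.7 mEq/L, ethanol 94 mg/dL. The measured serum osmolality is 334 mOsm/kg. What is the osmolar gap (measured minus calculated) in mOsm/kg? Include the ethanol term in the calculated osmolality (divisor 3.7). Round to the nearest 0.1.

11.1 mOsm/kg

Calculated osmolality = 2·Na + glucose + BUN/2.8 + ethanol/3.7
= 2·144 + 5.6 + 11/2.8 + 94/3.7
= 288 + 5.60 + 3.93 + 25.41
= 322.94 mOsm/kg ≈ 322.9 mOsm/kg
Osmolar gap = measured − calculated = 334 − 322.9 = 11.1 mOsm/kg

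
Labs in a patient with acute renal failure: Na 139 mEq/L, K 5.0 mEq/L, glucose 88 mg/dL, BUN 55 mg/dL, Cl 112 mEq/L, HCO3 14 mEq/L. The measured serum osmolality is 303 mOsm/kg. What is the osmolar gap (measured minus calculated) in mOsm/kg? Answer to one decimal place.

0.5 mOsm/kg

Calculated osmolality = 2·Na + glucose/18 + BUN/2.8
= 2·139 + 88/18 + 55/2.8
= 278 + 4.89 + 19.64
= 302.53 mOsm/kg ≈ 302.5 mOsm/kg
Osmolar gap = measured − calculated = 303 − 302.5 = 0.5 mOsm/kg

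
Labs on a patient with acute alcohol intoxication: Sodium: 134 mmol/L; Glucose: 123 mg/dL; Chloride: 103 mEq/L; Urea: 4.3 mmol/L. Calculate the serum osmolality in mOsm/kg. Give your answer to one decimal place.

279.1 mOsm/kg

Calculated osmolality = 2·Na + glucose/18 + urea
= 2·134 + 123/18 + 4.3
= 268 + 6.83 + 4.30
= 279.13 mOsm/kg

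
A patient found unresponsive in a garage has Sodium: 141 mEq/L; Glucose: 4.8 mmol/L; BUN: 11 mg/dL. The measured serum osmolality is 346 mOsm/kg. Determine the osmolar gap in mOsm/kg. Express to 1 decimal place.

Calculated osmolality = 2·Na + glucose + BUN/2.8
= 2·141 + 4.8 + 11/2.8
= 282 + 4.80 + 3.93
= 290.73 mOsm/kg ≈ 290.7 mOsm/kg
Osmolar gap = measured − calculated = 346 − 290.7 = 55.3 mOsm/kg

55.3 mOsm/kg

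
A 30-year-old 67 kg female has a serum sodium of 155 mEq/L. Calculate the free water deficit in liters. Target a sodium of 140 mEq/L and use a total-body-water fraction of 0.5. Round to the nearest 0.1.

TBW = 0.5 · 67 = 33.5 L
Free water deficit = TBW · (Na/140 − 1)
= 33.5 · (155/140 − 1)
= 33.5 · 0.1071
= 3.59 L

3.6 L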